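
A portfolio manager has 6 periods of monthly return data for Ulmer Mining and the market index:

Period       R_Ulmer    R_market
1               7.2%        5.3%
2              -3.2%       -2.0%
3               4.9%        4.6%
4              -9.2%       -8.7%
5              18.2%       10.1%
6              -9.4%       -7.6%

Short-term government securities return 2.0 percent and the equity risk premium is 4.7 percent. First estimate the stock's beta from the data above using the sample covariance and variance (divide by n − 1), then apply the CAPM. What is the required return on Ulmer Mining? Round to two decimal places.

Mean R_i = (7.2 − 3.2 + 4.9 − 9.2 + 18.2 − 9.4) / 6 = 1.4167%
Mean R_m = (5.3 − 2.0 + 4.6 − 8.7 + 10.1 − 7.6) / 6 = 0.2833%
Σ(R_i − R̄_i)(R_m − R̄_m) = 399.9917  ⇒  Cov = 399.9917 / 5 = 79.9983
Σ(R_m − R̄_m)² = 288.2283  ⇒  Var(R_m) = 288.2283 / 5 = 57.6457
β = Cov / Var(R_m) = 79.9983 / 57.6457 = 1.3878
E(R) = R_f + β × MRP = 2.0% + 1.3878 × 4.7% = 8.52%

8.52%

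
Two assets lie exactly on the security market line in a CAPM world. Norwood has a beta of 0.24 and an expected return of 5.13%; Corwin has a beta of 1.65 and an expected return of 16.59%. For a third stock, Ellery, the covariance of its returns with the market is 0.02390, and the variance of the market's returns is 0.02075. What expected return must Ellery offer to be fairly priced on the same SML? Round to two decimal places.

12.54%

MRP = (16.59% − 5.13%) / (1.65 − 0.24) = 8.1277%
R_f = 5.13% − 0.24 × 8.1277% = 3.1794%
β_Ellery = Cov / Var(R_m) = 0.02390 / 0.02075 = 1.1518
E(R_Ellery) = R_f + β × MRP = 3.1794% + 1.1518 × 8.1277% = 12.54%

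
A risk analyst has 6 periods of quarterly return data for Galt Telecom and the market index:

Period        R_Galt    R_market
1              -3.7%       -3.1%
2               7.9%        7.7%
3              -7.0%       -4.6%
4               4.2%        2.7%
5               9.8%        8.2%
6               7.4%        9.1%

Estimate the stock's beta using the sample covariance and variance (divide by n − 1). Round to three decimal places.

Mean R_i = (-3.7 + 7.9 − 7.0 + 4.2 + 9.8 + 7.4) / 6 = 3.1000%
Mean R_m = (-3.1 + 7.7 − 4.6 + 2.7 + 8.2 + 9.1) / 6 = 3.3333%
Σ(R_i − R̄_i)(R_m − R̄_m) = 201.5400  ⇒  Cov = 201.5400 / 5 = 40.3080
Σ(R_m − R̄_m)² = 180.7333  ⇒  Var(R_m) = 180.7333 / 5 = 36.1467
β = Cov / Var(R_m) = 40.3080 / 36.1467 = 1.1151

1.115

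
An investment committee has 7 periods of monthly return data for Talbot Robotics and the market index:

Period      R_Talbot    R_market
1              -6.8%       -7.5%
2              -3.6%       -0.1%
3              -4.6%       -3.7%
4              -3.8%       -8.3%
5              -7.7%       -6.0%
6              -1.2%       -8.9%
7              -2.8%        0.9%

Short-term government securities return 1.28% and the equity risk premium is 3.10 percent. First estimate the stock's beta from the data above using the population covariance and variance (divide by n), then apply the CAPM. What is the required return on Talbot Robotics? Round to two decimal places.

Mean R_i = (-6.8 − 3.6 − 4.6 − 3.8 − 7.7 − 1.2 − 2.8) / 7 = -4.3571%
Mean R_m = (-7.5 − 0.1 − 3.7 − 8.3 − 6.0 − 8.9 + 0.9) / 7 = -4.8000%
Σ(R_i − R̄_i)(R_m − R̄_m) = 7.8800  ⇒  Cov = 7.8800 / 7 = 1.1257
Σ(R_m − R̄_m)² = 93.5800  ⇒  Var(R_m) = 93.5800 / 7 = 13.3686
β = Cov / Var(R_m) = 1.1257 / 13.3686 = 0.0842
E(R) = R_f + β × MRP = 1.28% + 0.0842 × 3.10% = 1.54%

1.54%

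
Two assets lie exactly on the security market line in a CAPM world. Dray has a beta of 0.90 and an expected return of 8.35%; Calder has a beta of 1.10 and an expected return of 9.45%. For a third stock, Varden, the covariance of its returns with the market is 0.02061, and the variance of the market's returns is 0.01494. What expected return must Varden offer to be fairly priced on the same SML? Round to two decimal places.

MRP = (9.45% − 8.35%) / (1.10 − 0.90) = 5.5000%
R_f = 8.35% − 0.90 × 5.5000% = 3.4000%
β_Varden = Cov / Var(R_m) = 0.02061 / 0.01494 = 1.3795
E(R_Varden) = R_f + β × MRP = 3.4000% + 1.3795 × 5.5000% = 10.99%

10.99%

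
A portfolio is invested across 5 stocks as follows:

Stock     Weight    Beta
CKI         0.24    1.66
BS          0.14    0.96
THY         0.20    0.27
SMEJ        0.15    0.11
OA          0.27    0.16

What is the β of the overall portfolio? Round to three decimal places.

β_P = Σ w_i β_i = 0.24×1.66 + 0.14×0.96 + 0.20×0.27 + 0.15×0.11 + 0.27×0.16 = 0.6465

0.647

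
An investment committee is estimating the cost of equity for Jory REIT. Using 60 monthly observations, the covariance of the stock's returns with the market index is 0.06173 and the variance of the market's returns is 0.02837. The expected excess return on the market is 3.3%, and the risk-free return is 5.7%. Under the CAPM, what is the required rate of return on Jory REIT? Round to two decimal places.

12.88%

β = Cov(R_i, R_m) / Var(R_m) = 0.06173 / 0.02837 = 2.1759
E(R) = R_f + β × MRP = 5.7% + 2.1759 × 3.3% = 12.88%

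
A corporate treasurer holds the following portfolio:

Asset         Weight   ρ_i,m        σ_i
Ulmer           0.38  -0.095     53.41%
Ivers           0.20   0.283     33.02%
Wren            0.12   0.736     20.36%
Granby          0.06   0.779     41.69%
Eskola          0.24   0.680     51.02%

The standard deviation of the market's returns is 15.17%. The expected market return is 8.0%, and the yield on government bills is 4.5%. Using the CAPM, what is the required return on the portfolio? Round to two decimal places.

β_Ulmer = -0.095 × 53.41% / 15.17% = -0.3345
β_Ivers = 0.283 × 33.02% / 15.17% = 0.6160
β_Wren = 0.736 × 20.36% / 15.17% = 0.9878
β_Granby = 0.779 × 41.69% / 15.17% = 2.1408
β_Eskola = 0.680 × 51.02% / 15.17% = 2.2870
β_P = Σ w_i β_i = 0.38×-0.3345 + 0.20×0.6160 + 0.12×0.9878 + 0.06×2.1408 + 0.24×2.2870 = 0.7920
MRP = 8.0% − 4.5% = 3.50%
E(R_P) = R_f + β_P × MRP = 4.5% + 0.7920 × 3.5% = 7.27%

7.27%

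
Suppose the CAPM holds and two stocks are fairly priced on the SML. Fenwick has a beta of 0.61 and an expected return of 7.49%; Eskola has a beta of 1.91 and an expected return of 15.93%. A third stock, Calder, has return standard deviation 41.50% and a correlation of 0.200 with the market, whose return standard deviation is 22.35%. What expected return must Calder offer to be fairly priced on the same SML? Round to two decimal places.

MRP = (15.93% − 7.49%) / (1.91 − 0.61) = 6.4923%
R_f = 7.49% − 0.61 × 6.4923% = 3.5297%
β_Calder = ρ·σ_i/σ_m = 0.200 × 41.50 / 22.35 = 0.3714
E(R_Calder) = R_f + β × MRP = 3.5297% + 0.3714 × 6.4923% = 5.94%

5.94%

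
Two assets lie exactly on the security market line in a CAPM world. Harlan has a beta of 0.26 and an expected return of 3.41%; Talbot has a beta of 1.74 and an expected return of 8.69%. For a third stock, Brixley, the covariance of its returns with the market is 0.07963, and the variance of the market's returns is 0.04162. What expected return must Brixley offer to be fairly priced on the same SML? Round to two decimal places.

9.31%

MRP = (8.69% − 3.41%) / (1.74 − 0.26) = 3.5676%
R_f = 3.41% − 0.26 × 3.5676% = 2.4824%
β_Brixley = Cov / Var(R_m) = 0.07963 / 0.04162 = 1.9133
E(R_Brixley) = R_f + β × MRP = 2.4824% + 1.9133 × 3.5676% = 9.31%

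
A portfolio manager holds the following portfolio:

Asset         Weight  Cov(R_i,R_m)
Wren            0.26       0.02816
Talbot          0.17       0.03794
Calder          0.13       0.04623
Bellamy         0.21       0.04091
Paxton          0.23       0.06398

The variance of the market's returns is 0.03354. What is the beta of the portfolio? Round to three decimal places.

1.285

β_Wren = 0.02816 / 0.03354 = 0.8396
β_Talbot = 0.03794 / 0.03354 = 1.1312
β_Calder = 0.04623 / 0.03354 = 1.3784
β_Bellamy = 0.04091 / 0.03354 = 1.2197
β_Paxton = 0.06398 / 0.03354 = 1.9076
β_P = Σ w_i β_i = 0.26×0.8396 + 0.17×1.1312 + 0.13×1.3784 + 0.21×1.2197 + 0.23×1.9076 = 1.2847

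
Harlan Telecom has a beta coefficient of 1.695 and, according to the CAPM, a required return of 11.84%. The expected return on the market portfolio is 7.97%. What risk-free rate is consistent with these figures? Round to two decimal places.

E(R) = R_f + β(E(R_m) − R_f) = R_f(1 − β) + β·E(R_m)
11.84% = R_f × (1 − 1.695) + 1.695 × 7.97%
11.84% = R_f × -0.695 + 13.50915%
R_f = (11.84% − 13.50915%) / -0.695 = 2.40%

2.40%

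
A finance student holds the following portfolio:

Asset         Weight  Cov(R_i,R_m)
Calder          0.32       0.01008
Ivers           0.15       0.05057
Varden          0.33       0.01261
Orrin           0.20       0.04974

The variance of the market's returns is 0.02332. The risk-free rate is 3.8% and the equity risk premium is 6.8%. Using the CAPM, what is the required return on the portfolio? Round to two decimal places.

11.07%

β_Calder = 0.01008 / 0.02332 = 0.4322
β_Ivers = 0.05057 / 0.02332 = 2.1685
β_Varden = 0.01261 / 0.02332 = 0.5407
β_Orrin = 0.04974 / 0.02332 = 2.1329
β_P = Σ w_i β_i = 0.32×0.4322 + 0.15×2.1685 + 0.33×0.5407 + 0.20×2.1329 = 1.0686
E(R_P) = R_f + β_P × MRP = 3.8% + 1.0686 × 6.8% = 11.07%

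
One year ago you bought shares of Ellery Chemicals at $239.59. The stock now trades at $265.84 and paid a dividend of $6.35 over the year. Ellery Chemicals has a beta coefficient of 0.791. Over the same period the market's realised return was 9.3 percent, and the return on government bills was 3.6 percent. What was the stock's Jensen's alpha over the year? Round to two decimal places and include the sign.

+5.50%

Realised HPR = (P1 + D1 − P0) / P0 = (265.84 + 6.35 − 239.59) / 239.59 = 32.60 / 239.59 = 13.6066%
MRP = 9.3% − 3.6% = 5.70%
CAPM required = R_f + β·MRP = 3.6% + 0.791 × 5.7% = 8.1087%
α = realised − required = 13.6066% − 8.1087% = +5.50%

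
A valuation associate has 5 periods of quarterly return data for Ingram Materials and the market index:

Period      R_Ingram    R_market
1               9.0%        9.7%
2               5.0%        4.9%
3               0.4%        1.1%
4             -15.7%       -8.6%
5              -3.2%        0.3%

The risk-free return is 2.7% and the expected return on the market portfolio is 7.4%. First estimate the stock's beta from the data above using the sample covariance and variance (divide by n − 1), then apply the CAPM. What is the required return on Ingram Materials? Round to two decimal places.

9.22%

Mean R_i = (9.0 + 5.0 + 0.4 − 15.7 − 3.2) / 5 = -0.9000%
Mean R_m = (9.7 + 4.9 + 1.1 − 8.6 + 0.3) / 5 = 1.4800%
Σ(R_i − R̄_i)(R_m − R̄_m) = 252.9600  ⇒  Cov = 252.9600 / 4 = 63.2400
Σ(R_m − R̄_m)² = 182.4080  ⇒  Var(R_m) = 182.4080 / 4 = 45.6020
β = Cov / Var(R_m) = 63.2400 / 45.6020 = 1.3868
MRP = 7.4% − 2.7% = 4.70%
E(R) = R_f + β × MRP = 2.7% + 1.3868 × 4.7% = 9.22%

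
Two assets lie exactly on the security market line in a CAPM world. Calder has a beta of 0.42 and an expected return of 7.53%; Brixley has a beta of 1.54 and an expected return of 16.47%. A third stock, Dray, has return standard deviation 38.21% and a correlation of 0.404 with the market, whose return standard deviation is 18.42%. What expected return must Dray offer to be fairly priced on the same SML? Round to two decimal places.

10.87%

MRP = (16.47% − 7.53%) / (1.54 − 0.42) = 7.9821%
R_f = 7.53% − 0.42 × 7.9821% = 4.1775%
β_Dray = ρ·σ_i/σ_m = 0.404 × 38.21 / 18.42 = 0.8380
E(R_Dray) = R_f + β × MRP = 4.1775% + 0.8380 × 7.9821% = 10.87%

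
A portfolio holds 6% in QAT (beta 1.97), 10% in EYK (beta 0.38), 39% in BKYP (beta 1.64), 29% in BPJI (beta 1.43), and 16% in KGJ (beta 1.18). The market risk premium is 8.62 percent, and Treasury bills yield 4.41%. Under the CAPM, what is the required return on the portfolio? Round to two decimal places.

β_P = Σ w_i β_i = 0.06×1.97 + 0.10×0.38 + 0.39×1.64 + 0.29×1.43 + 0.16×1.18 = 1.3993
E(R_P) = R_f + β_P × MRP = 4.41% + 1.3993 × 8.62% = 16.47%

16.47%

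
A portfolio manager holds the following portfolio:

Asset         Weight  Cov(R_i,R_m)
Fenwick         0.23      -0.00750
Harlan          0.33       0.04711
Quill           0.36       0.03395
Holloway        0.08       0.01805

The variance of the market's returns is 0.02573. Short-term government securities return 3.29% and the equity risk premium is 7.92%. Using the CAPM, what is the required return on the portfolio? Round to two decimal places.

β_Fenwick = -0.00750 / 0.02573 = -0.2915
β_Harlan = 0.04711 / 0.02573 = 1.8309
β_Quill = 0.03395 / 0.02573 = 1.3195
β_Holloway = 0.01805 / 0.02573 = 0.7015
β_P = Σ w_i β_i = 0.23×-0.2915 + 0.33×1.8309 + 0.36×1.3195 + 0.08×0.7015 = 1.0683
E(R_P) = R_f + β_P × MRP = 3.29% + 1.0683 × 7.92% = 11.75%

11.75%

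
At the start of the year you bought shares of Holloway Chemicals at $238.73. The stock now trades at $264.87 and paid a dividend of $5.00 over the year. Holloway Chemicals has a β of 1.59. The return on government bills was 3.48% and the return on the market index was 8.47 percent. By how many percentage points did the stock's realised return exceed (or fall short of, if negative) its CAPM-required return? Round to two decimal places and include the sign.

+1.63%

Realised HPR = (P1 + D1 − P0) / P0 = (264.87 + 5.00 − 238.73) / 238.73 = 31.14 / 238.73 = 13.0440%
MRP = 8.47% − 3.48% = 4.99%
CAPM required = R_f + β·MRP = 3.48% + 1.59 × 4.99% = 11.4141%
α = realised − required = 13.0440% − 11.4141% = +1.63%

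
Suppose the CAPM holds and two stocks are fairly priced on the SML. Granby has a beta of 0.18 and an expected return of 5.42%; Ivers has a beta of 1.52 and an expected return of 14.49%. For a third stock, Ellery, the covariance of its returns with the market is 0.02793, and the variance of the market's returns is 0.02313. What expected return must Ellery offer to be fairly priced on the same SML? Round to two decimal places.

MRP = (14.49% − 5.42%) / (1.52 − 0.18) = 6.7687%
R_f = 5.42% − 0.18 × 6.7687% = 4.2016%
β_Ellery = Cov / Var(R_m) = 0.02793 / 0.02313 = 1.2075
E(R_Ellery) = R_f + β × MRP = 4.2016% + 1.2075 × 6.7687% = 12.37%

12.37%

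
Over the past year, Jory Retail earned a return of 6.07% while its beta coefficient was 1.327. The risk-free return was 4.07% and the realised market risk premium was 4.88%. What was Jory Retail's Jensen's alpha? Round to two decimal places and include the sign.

-4.48%

CAPM benchmark = R_f + β(R_m − R_f) = 4.07% + 1.327 × 4.88% = 10.54576%
α = actual − benchmark = 6.07% − 10.54576% = -4.48%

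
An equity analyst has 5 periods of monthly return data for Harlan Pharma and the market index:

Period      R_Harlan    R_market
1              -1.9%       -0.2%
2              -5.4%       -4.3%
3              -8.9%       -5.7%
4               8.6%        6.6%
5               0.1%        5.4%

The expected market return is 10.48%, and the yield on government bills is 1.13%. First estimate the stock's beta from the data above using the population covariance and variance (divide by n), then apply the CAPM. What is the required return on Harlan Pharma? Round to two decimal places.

Mean R_i = (-1.9 − 5.4 − 8.9 + 8.6 + 0.1) / 5 = -1.5000%
Mean R_m = (-0.2 − 4.3 − 5.7 + 6.6 + 5.4) / 5 = 0.3600%
Σ(R_i − R̄_i)(R_m − R̄_m) = 134.3300  ⇒  Cov = 134.3300 / 5 = 26.8660
Σ(R_m − R̄_m)² = 123.0920  ⇒  Var(R_m) = 123.0920 / 5 = 24.6184
β = Cov / Var(R_m) = 26.8660 / 24.6184 = 1.0913
MRP = 10.48% − 1.13% = 9.35%
E(R) = R_f + β × MRP = 1.13% + 1.0913 × 9.35% = 11.33%

11.33%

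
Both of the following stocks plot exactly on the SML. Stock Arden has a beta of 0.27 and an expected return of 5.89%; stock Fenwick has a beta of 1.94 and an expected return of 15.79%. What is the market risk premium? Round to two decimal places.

Both satisfy E(R) = R_f + β·MRP, so the slope of the SML is
MRP = (15.79% − 5.89%) / (1.94 − 0.27) = 9.90% / 1.67 = 5.9281%

5.93%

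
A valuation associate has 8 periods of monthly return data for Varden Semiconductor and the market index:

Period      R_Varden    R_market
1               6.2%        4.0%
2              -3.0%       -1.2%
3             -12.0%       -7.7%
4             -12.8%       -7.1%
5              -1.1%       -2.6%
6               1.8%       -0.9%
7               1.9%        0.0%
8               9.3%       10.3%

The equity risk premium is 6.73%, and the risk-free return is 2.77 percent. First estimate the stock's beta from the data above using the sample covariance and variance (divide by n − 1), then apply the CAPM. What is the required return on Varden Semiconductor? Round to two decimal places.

11.34%

Mean R_i = (6.2 − 3.0 − 12.0 − 12.8 − 1.1 + 1.8 + 1.9 + 9.3) / 8 = -1.2125%
Mean R_m = (4.0 − 1.2 − 7.7 − 7.1 − 2.6 − 0.9 + 0.0 + 10.3) / 8 = -0.6500%
Σ(R_i − R̄_i)(R_m − R̄_m) = 302.4050  ⇒  Cov = 302.4050 / 7 = 43.2007
Σ(R_m − R̄_m)² = 237.4200  ⇒  Var(R_m) = 237.4200 / 7 = 33.9171
β = Cov / Var(R_m) = 43.2007 / 33.9171 = 1.2737
E(R) = R_f + β × MRP = 2.77% + 1.2737 × 6.73% = 11.34%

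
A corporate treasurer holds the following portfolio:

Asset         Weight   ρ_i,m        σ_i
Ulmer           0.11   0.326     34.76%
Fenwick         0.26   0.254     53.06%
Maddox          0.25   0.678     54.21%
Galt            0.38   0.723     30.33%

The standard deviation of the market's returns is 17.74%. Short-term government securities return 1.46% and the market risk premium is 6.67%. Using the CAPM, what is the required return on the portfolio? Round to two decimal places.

β_Ulmer = 0.326 × 34.76% / 17.74% = 0.6388
β_Fenwick = 0.254 × 53.06% / 17.74% = 0.7597
β_Maddox = 0.678 × 54.21% / 17.74% = 2.0718
β_Galt = 0.723 × 30.33% / 17.74% = 1.2361
β_P = Σ w_i β_i = 0.11×0.6388 + 0.26×0.7597 + 0.25×2.0718 + 0.38×1.2361 = 1.2555
E(R_P) = R_f + β_P × MRP = 1.46% + 1.2555 × 6.67% = 9.83%

9.83%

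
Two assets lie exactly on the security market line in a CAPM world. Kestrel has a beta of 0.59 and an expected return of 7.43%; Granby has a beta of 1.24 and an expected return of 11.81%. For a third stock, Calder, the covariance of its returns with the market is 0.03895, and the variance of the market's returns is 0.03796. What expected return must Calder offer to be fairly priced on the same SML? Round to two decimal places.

10.37%

MRP = (11.81% − 7.43%) / (1.24 − 0.59) = 6.7385%
R_f = 7.43% − 0.59 × 6.7385% = 3.4543%
β_Calder = Cov / Var(R_m) = 0.03895 / 0.03796 = 1.0261
E(R_Calder) = R_f + β × MRP = 3.4543% + 1.0261 × 6.7385% = 10.37%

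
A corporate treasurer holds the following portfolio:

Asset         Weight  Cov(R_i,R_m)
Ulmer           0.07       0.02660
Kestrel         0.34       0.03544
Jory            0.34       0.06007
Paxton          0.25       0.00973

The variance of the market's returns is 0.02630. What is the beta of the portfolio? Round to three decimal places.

β_Ulmer = 0.02660 / 0.02630 = 1.0114
β_Kestrel = 0.03544 / 0.02630 = 1.3475
β_Jory = 0.06007 / 0.02630 = 2.2840
β_Paxton = 0.00973 / 0.02630 = 0.3700
β_P = Σ w_i β_i = 0.07×1.0114 + 0.34×1.3475 + 0.34×2.2840 + 0.25×0.3700 = 1.3980

1.398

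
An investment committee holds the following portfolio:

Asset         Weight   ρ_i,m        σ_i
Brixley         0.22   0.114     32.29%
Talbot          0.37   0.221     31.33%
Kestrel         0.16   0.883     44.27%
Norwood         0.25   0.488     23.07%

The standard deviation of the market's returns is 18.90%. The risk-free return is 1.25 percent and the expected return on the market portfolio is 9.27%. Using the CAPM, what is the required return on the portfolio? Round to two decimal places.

6.53%

β_Brixley = 0.114 × 32.29% / 18.90% = 0.1948
β_Talbot = 0.221 × 31.33% / 18.90% = 0.3663
β_Kestrel = 0.883 × 44.27% / 18.90% = 2.0683
β_Norwood = 0.488 × 23.07% / 18.90% = 0.5957
β_P = Σ w_i β_i = 0.22×0.1948 + 0.37×0.3663 + 0.16×2.0683 + 0.25×0.5957 = 0.6582
MRP = 9.27% − 1.25% = 8.02%
E(R_P) = R_f + β_P × MRP = 1.25% + 0.6582 × 8.02% = 6.53%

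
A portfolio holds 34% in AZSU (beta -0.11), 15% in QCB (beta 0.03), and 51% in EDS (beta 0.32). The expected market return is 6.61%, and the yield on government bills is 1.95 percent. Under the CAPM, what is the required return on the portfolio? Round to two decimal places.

β_P = Σ w_i β_i = 0.34×-0.11 + 0.15×0.03 + 0.51×0.32 = 0.1303
MRP = 6.61% − 1.95% = 4.66%
E(R_P) = R_f + β_P × MRP = 1.95% + 0.1303 × 4.66% = 2.56%

2.56%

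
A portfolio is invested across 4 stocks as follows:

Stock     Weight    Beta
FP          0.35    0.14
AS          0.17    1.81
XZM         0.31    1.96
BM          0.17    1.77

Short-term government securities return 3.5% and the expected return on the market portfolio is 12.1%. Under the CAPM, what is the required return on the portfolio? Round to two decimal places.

14.38%

β_P = Σ w_i β_i = 0.35×0.14 + 0.17×1.81 + 0.31×1.96 + 0.17×1.77 = 1.2652
MRP = 12.1% − 3.5% = 8.60%
E(R_P) = R_f + β_P × MRP = 3.5% + 1.2652 × 8.6% = 14.38%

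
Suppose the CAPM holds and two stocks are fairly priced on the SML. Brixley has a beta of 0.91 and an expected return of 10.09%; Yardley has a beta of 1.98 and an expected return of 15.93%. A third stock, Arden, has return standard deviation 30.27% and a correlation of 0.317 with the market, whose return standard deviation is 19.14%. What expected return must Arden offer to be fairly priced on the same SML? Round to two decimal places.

7.86%

MRP = (15.93% − 10.09%) / (1.98 − 0.91) = 5.4579%
R_f = 10.09% − 0.91 × 5.4579% = 5.1233%
β_Arden = ρ·σ_i/σ_m = 0.317 × 30.27 / 19.14 = 0.5013
E(R_Arden) = R_f + β × MRP = 5.1233% + 0.5013 × 5.4579% = 7.86%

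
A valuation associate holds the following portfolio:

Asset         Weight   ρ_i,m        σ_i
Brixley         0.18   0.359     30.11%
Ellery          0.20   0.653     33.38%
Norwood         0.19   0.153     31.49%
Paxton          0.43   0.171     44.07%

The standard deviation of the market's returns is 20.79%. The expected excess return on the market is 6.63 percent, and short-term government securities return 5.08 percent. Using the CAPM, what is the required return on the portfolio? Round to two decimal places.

8.42%

β_Brixley = 0.359 × 30.11% / 20.79% = 0.5199
β_Ellery = 0.653 × 33.38% / 20.79% = 1.0484
β_Norwood = 0.153 × 31.49% / 20.79% = 0.2317
β_Paxton = 0.171 × 44.07% / 20.79% = 0.3625
β_P = Σ w_i β_i = 0.18×0.5199 + 0.20×1.0484 + 0.19×0.2317 + 0.43×0.3625 = 0.5032
E(R_P) = R_f + β_P × MRP = 5.08% + 0.5032 × 6.63% = 8.42%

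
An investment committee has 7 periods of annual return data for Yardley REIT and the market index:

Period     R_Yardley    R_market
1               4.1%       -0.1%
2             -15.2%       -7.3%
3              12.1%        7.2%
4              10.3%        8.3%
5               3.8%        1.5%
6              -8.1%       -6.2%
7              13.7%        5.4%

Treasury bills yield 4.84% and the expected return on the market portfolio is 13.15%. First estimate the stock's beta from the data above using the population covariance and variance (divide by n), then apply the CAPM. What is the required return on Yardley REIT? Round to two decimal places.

18.65%

Mean R_i = (4.1 − 15.2 + 12.1 + 10.3 + 3.8 − 8.1 + 13.7) / 7 = 2.9571%
Mean R_m = (-0.1 − 7.3 + 7.2 + 8.3 + 1.5 − 6.2 + 5.4) / 7 = 1.2571%
Σ(R_i − R̄_i)(R_m − R̄_m) = 387.0371  ⇒  Cov = 387.0371 / 7 = 55.2910
Σ(R_m − R̄_m)² = 232.8171  ⇒  Var(R_m) = 232.8171 / 7 = 33.2596
β = Cov / Var(R_m) = 55.2910 / 33.2596 = 1.6624
MRP = 13.15% − 4.84% = 8.31%
E(R) = R_f + β × MRP = 4.84% + 1.6624 × 8.31% = 18.65%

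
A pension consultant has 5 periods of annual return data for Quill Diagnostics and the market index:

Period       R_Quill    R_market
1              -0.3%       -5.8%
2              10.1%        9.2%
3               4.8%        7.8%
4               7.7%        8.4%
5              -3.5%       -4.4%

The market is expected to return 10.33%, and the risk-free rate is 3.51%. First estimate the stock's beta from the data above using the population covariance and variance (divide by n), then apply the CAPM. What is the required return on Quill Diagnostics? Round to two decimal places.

8.25%

Mean R_i = (-0.3 + 10.1 + 4.8 + 7.7 − 3.5) / 5 = 3.7600%
Mean R_m = (-5.8 + 9.2 + 7.8 + 8.4 − 4.4) / 5 = 3.0400%
Σ(R_i − R̄_i)(R_m − R̄_m) = 155.0280  ⇒  Cov = 155.0280 / 5 = 31.0056
Σ(R_m − R̄_m)² = 222.8320  ⇒  Var(R_m) = 222.8320 / 5 = 44.5664
β = Cov / Var(R_m) = 31.0056 / 44.5664 = 0.6957
MRP = 10.33% − 3.51% = 6.82%
E(R) = R_f + β × MRP = 3.51% + 0.6957 × 6.82% = 8.25%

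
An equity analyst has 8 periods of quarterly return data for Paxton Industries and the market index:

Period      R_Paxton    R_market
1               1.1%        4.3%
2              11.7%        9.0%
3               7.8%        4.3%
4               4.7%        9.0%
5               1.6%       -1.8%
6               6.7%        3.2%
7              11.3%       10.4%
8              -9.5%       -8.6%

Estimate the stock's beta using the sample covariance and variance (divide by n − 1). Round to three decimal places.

Mean R_i = (1.1 + 11.7 + 7.8 + 4.7 + 1.6 + 6.7 + 11.3 − 9.5) / 8 = 4.4250%
Mean R_m = (4.3 + 9.0 + 4.3 + 9.0 − 1.8 + 3.2 + 10.4 − 8.6) / 8 = 3.7250%
Σ(R_i − R̄_i)(R_m − R̄_m) = 271.7850  ⇒  Cov = 271.7850 / 7 = 38.8264
Σ(R_m − R̄_m)² = 283.5750  ⇒  Var(R_m) = 283.5750 / 7 = 40.5107
β = Cov / Var(R_m) = 38.8264 / 40.5107 = 0.9584

0.958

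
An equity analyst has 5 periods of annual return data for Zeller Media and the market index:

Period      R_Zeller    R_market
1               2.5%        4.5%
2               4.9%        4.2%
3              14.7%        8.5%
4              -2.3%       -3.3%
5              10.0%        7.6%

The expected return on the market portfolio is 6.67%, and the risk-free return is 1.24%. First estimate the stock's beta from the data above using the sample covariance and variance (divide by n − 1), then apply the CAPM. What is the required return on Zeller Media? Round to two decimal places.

Mean R_i = (2.5 + 4.9 + 14.7 − 2.3 + 10.0) / 5 = 5.9600%
Mean R_m = (4.5 + 4.2 + 8.5 − 3.3 + 7.6) / 5 = 4.3000%
Σ(R_i − R̄_i)(R_m − R̄_m) = 112.2300  ⇒  Cov = 112.2300 / 4 = 28.0575
Σ(R_m − R̄_m)² = 86.3400  ⇒  Var(R_m) = 86.3400 / 4 = 21.5850
β = Cov / Var(R_m) = 28.0575 / 21.5850 = 1.2999
MRP = 6.67% − 1.24% = 5.43%
E(R) = R_f + β × MRP = 1.24% + 1.2999 × 5.43% = 8.30%

8.30%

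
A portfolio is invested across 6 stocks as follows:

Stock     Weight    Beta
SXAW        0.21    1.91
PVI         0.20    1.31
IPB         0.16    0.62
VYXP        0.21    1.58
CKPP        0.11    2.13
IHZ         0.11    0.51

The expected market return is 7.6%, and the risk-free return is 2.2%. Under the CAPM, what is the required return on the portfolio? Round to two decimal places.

9.68%

β_P = Σ w_i β_i = 0.21×1.91 + 0.20×1.31 + 0.16×0.62 + 0.21×1.58 + 0.11×2.13 + 0.11×0.51 = 1.3845
MRP = 7.6% − 2.2% = 5.40%
E(R_P) = R_f + β_P × MRP = 2.2% + 1.3845 × 5.4% = 9.68%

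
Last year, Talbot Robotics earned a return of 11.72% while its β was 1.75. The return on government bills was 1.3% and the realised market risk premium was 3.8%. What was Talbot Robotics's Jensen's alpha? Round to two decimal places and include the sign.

CAPM benchmark = R_f + β(R_m − R_f) = 1.3% + 1.75 × 3.8% = 7.9500%
α = actual − benchmark = 11.72% − 7.9500% = +3.77%

+3.77%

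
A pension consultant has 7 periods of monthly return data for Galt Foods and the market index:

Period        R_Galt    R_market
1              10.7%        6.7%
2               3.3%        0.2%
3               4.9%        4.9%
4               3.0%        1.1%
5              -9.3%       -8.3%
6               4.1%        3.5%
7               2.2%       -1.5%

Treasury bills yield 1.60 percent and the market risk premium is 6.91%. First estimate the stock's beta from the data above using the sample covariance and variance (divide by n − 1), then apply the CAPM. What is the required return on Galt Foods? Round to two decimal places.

9.58%

Mean R_i = (10.7 + 3.3 + 4.9 + 3.0 − 9.3 + 4.1 + 2.2) / 7 = 2.7000%
Mean R_m = (6.7 + 0.2 + 4.9 + 1.1 − 8.3 + 3.5 − 1.5) / 7 = 0.9429%
Σ(R_i − R̄_i)(R_m − R̄_m) = 170.0800  ⇒  Cov = 170.0800 / 6 = 28.3467
Σ(R_m − R̄_m)² = 147.3171  ⇒  Var(R_m) = 147.3171 / 6 = 24.5529
β = Cov / Var(R_m) = 28.3467 / 24.5529 = 1.1545
E(R) = R_f + β × MRP = 1.60% + 1.1545 × 6.91% = 9.58%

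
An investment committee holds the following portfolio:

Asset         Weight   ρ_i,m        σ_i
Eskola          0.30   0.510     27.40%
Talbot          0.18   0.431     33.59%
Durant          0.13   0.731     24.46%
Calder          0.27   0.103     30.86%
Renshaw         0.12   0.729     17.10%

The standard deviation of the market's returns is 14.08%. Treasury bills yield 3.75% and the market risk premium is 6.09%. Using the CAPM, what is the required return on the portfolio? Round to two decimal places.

8.71%

β_Eskola = 0.510 × 27.40% / 14.08% = 0.9925
β_Talbot = 0.431 × 33.59% / 14.08% = 1.0282
β_Durant = 0.731 × 24.46% / 14.08% = 1.2699
β_Calder = 0.103 × 30.86% / 14.08% = 0.2258
β_Renshaw = 0.729 × 17.10% / 14.08% = 0.8854
β_P = Σ w_i β_i = 0.30×0.9925 + 0.18×1.0282 + 0.13×1.2699 + 0.27×0.2258 + 0.12×0.8854 = 0.8151
E(R_P) = R_f + β_P × MRP = 3.75% + 0.8151 × 6.09% = 8.71%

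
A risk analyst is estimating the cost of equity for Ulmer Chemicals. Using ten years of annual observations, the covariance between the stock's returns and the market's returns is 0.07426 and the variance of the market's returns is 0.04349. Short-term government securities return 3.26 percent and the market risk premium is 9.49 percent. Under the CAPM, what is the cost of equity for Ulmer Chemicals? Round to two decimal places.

19.46%

β = Cov(R_i, R_m) / Var(R_m) = 0.07426 / 0.04349 = 1.7075
E(R) = R_f + β × MRP = 3.26% + 1.7075 × 9.49% = 19.46%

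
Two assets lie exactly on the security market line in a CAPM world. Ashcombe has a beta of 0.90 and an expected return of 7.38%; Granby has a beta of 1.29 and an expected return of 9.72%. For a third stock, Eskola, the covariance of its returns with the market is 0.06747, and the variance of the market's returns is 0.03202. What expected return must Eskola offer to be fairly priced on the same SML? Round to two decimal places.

14.62%

MRP = (9.72% − 7.38%) / (1.29 − 0.90) = 6.0000%
R_f = 7.38% − 0.90 × 6.0000% = 1.9800%
β_Eskola = Cov / Var(R_m) = 0.06747 / 0.03202 = 2.1071
E(R_Eskola) = R_f + β × MRP = 1.9800% + 2.1071 × 6.0000% = 14.62%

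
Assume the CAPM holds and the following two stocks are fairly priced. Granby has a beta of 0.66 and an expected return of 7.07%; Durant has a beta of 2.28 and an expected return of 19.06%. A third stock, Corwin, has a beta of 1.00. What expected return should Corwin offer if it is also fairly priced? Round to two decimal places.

9.59%

MRP (SML slope) = (19.06% − 7.07%) / (2.28 − 0.66) = 11.99% / 1.62 = 7.4012%
R_f (intercept) = 7.07% − 0.66 × 7.4012% = 2.1852%
E(R_Corwin) = R_f + β × MRP = 2.1852% + 1.00 × 7.4012% = 9.59%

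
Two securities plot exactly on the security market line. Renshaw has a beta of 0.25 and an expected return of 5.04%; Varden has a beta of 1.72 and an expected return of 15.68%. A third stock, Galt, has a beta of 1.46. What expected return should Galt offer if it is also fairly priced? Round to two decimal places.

MRP (SML slope) = (15.68% − 5.04%) / (1.72 − 0.25) = 10.64% / 1.47 = 7.2381%
R_f (intercept) = 5.04% − 0.25 × 7.2381% = 3.2305%
E(R_Galt) = R_f + β × MRP = 3.2305% + 1.46 × 7.2381% = 13.80%

13.80%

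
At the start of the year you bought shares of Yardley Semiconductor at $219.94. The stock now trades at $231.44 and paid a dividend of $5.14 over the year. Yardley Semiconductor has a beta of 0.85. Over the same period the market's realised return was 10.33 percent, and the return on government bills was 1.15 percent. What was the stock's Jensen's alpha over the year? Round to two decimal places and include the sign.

Realised HPR = (P1 + D1 − P0) / P0 = (231.44 + 5.14 − 219.94) / 219.94 = 16.64 / 219.94 = 7.5657%
MRP = 10.33% − 1.15% = 9.18%
CAPM required = R_f + β·MRP = 1.15% + 0.85 × 9.18% = 8.9530%
α = realised − required = 7.5657% − 8.9530% = -1.39%

-1.39%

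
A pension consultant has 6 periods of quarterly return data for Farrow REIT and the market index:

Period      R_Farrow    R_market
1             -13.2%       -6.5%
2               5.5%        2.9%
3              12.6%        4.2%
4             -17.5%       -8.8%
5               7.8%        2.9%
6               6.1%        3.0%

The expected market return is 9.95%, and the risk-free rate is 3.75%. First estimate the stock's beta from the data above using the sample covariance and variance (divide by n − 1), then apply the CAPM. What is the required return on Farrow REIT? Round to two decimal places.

Mean R_i = (-13.2 + 5.5 + 12.6 − 17.5 + 7.8 + 6.1) / 6 = 0.2167%
Mean R_m = (-6.5 + 2.9 + 4.2 − 8.8 + 2.9 + 3.0) / 6 = -0.3833%
Σ(R_i − R̄_i)(R_m − R̄_m) = 350.0883  ⇒  Cov = 350.0883 / 5 = 70.0177
Σ(R_m − R̄_m)² = 162.2683  ⇒  Var(R_m) = 162.2683 / 5 = 32.4537
β = Cov / Var(R_m) = 70.0177 / 32.4537 = 2.1575
MRP = 9.95% − 3.75% = 6.20%
E(R) = R_f + β × MRP = 3.75% + 2.1575 × 6.20% = 17.13%

17.13%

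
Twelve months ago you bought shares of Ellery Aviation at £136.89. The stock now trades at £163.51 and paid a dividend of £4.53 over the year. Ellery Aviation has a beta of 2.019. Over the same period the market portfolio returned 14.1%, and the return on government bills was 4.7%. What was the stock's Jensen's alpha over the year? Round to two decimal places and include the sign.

Realised HPR = (P1 + D1 − P0) / P0 = (163.51 + 4.53 − 136.89) / 136.89 = 31.15 / 136.89 = 22.7555%
MRP = 14.1% − 4.7% = 9.40%
CAPM required = R_f + β·MRP = 4.7% + 2.019 × 9.4% = 23.6786%
α = realised − required = 22.7555% − 23.6786% = -0.92%

-0.92%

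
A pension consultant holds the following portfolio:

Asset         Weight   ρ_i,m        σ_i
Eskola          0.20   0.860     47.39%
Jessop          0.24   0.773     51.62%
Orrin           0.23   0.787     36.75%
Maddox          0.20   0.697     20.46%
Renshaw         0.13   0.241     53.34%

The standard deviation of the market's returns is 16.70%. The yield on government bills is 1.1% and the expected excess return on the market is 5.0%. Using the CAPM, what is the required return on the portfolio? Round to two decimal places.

β_Eskola = 0.860 × 47.39% / 16.70% = 2.4404
β_Jessop = 0.773 × 51.62% / 16.70% = 2.3894
β_Orrin = 0.787 × 36.75% / 16.70% = 1.7319
β_Maddox = 0.697 × 20.46% / 16.70% = 0.8539
β_Renshaw = 0.241 × 53.34% / 16.70% = 0.7698
β_P = Σ w_i β_i = 0.20×2.4404 + 0.24×2.3894 + 0.23×1.7319 + 0.20×0.8539 + 0.13×0.7698 = 1.7307
E(R_P) = R_f + β_P × MRP = 1.1% + 1.7307 × 5.0% = 9.75%

9.75%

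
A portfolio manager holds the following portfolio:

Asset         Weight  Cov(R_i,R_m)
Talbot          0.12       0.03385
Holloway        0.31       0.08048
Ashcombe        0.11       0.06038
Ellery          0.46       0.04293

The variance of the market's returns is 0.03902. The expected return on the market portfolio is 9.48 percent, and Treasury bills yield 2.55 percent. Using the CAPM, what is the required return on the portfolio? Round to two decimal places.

β_Talbot = 0.03385 / 0.03902 = 0.8675
β_Holloway = 0.08048 / 0.03902 = 2.0625
β_Ashcombe = 0.06038 / 0.03902 = 1.5474
β_Ellery = 0.04293 / 0.03902 = 1.1002
β_P = Σ w_i β_i = 0.12×0.8675 + 0.31×2.0625 + 0.11×1.5474 + 0.46×1.1002 = 1.4198
MRP = 9.48% − 2.55% = 6.93%
E(R_P) = R_f + β_P × MRP = 2.55% + 1.4198 × 6.93% = 12.39%

12.39%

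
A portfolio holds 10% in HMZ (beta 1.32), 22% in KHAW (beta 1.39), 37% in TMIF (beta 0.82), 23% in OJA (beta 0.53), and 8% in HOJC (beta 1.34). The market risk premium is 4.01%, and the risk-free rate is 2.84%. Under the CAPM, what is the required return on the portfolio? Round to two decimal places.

6.73%

β_P = Σ w_i β_i = 0.10×1.32 + 0.22×1.39 + 0.37×0.82 + 0.23×0.53 + 0.08×1.34 = 0.9703
E(R_P) = R_f + β_P × MRP = 2.84% + 0.9703 × 4.01% = 6.73%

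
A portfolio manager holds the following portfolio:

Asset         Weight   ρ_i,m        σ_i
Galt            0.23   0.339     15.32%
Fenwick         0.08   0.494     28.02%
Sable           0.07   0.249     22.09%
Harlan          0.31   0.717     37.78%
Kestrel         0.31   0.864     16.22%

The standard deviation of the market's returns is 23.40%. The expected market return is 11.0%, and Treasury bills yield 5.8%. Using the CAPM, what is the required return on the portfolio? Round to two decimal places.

9.23%

β_Galt = 0.339 × 15.32% / 23.40% = 0.2219
β_Fenwick = 0.494 × 28.02% / 23.40% = 0.5915
β_Sable = 0.249 × 22.09% / 23.40% = 0.2351
β_Harlan = 0.717 × 37.78% / 23.40% = 1.1576
β_Kestrel = 0.864 × 16.22% / 23.40% = 0.5989
β_P = Σ w_i β_i = 0.23×0.2219 + 0.08×0.5915 + 0.07×0.2351 + 0.31×1.1576 + 0.31×0.5989 = 0.6593
MRP = 11.0% − 5.8% = 5.20%
E(R_P) = R_f + β_P × MRP = 5.8% + 0.6593 × 5.2% = 9.23%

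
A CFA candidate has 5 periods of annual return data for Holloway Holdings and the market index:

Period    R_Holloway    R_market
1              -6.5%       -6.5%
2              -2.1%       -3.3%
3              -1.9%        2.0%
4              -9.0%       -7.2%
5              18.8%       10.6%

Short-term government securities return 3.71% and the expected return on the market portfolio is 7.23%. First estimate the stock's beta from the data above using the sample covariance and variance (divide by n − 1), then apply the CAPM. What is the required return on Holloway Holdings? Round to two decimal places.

8.71%

Mean R_i = (-6.5 − 2.1 − 1.9 − 9.0 + 18.8) / 5 = -0.1400%
Mean R_m = (-6.5 − 3.3 + 2.0 − 7.2 + 10.6) / 5 = -0.8800%
Σ(R_i − R̄_i)(R_m − R̄_m) = 308.8440  ⇒  Cov = 308.8440 / 4 = 77.2110
Σ(R_m − R̄_m)² = 217.4680  ⇒  Var(R_m) = 217.4680 / 4 = 54.3670
β = Cov / Var(R_m) = 77.2110 / 54.3670 = 1.4202
MRP = 7.23% − 3.71% = 3.52%
E(R) = R_f + β × MRP = 3.71% + 1.4202 × 3.52% = 8.71%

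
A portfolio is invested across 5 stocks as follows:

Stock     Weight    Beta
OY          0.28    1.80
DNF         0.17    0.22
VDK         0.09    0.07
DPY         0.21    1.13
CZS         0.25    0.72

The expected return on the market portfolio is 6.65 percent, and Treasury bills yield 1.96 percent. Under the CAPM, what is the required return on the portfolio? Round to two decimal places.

6.49%

β_P = Σ w_i β_i = 0.28×1.80 + 0.17×0.22 + 0.09×0.07 + 0.21×1.13 + 0.25×0.72 = 0.9650
MRP = 6.65% − 1.96% = 4.69%
E(R_P) = R_f + β_P × MRP = 1.96% + 0.9650 × 4.69% = 6.49%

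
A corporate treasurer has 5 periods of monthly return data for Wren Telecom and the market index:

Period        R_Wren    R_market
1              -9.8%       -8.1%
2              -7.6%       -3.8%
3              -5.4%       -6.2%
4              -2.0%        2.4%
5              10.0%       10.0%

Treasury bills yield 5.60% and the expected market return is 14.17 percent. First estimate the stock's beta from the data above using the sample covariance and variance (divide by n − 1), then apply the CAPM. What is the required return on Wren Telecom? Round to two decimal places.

14.26%

Mean R_i = (-9.8 − 7.6 − 5.4 − 2.0 + 10.0) / 5 = -2.9600%
Mean R_m = (-8.1 − 3.8 − 6.2 + 2.4 + 10.0) / 5 = -1.1400%
Σ(R_i − R̄_i)(R_m − R̄_m) = 220.0680  ⇒  Cov = 220.0680 / 4 = 55.0170
Σ(R_m − R̄_m)² = 217.7520  ⇒  Var(R_m) = 217.7520 / 4 = 54.4380
β = Cov / Var(R_m) = 55.0170 / 54.4380 = 1.0106
MRP = 14.17% − 5.60% = 8.57%
E(R) = R_f + β × MRP = 5.60% + 1.0106 × 8.57% = 14.26%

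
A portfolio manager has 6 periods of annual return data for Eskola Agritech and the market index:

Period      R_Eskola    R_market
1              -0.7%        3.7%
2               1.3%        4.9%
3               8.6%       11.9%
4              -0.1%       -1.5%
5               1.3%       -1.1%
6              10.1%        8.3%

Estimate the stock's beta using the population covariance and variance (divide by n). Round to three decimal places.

Mean R_i = (-0.7 + 1.3 + 8.6 − 0.1 + 1.3 + 10.1) / 6 = 3.4167%
Mean R_m = (3.7 + 4.9 + 11.9 − 1.5 − 1.1 + 8.3) / 6 = 4.3667%
Σ(R_i − R̄_i)(R_m − R̄_m) = 99.1533  ⇒  Cov = 99.1533 / 6 = 16.5256
Σ(R_m − R̄_m)² = 137.2533  ⇒  Var(R_m) = 137.2533 / 6 = 22.8756
β = Cov / Var(R_m) = 16.5256 / 22.8756 = 0.7224

0.722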